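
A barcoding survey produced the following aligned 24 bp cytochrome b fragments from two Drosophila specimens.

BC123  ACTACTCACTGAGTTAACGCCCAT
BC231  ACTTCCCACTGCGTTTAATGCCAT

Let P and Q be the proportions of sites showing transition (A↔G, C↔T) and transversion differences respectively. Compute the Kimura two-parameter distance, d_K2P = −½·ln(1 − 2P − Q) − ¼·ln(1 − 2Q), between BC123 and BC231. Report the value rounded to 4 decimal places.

0.3760

Mismatches occur at site 4 (A/T, transversion), site 6 (T/C, transition), site 12 (A/C, transversion), site 16 (A/T, transversion), site 18 (C/A, transversion), site 19 (G/T, transversion), site 20 (C/G, transversion).
Of the 7 differences, 1 transition and 6 transversions over 24 sites: P = 1/24 = 0.041667, Q = 6/24 = 0.250000.
d = −0.5·ln(0.666666) − 0.25·ln(0.500000) = −0.5·(-0.405466) − 0.25·(-0.693147) = 0.3760.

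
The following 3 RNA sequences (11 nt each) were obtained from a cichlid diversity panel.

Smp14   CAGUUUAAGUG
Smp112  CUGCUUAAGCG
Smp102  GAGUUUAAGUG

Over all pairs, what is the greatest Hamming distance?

Pairwise Hamming distances:
  Smp14 vs Smp112: 3
  Smp14 vs Smp102: 1
  Smp112 vs Smp102: 4
The largest is 4, between Smp112 and Smp102.

4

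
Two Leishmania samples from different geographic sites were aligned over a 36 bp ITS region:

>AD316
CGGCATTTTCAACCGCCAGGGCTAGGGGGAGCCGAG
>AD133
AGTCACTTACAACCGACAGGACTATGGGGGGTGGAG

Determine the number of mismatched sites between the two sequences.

Differing sites — 1:C/A; 3:G/T; 6:T/C; 9:T/A; 16:C/A; 21:G/A; 25:G/T; 30:A/G; 32:C/T; 33:C/G.
That gives 10 mismatches out of 36 aligned sites, so the Hamming distance is 10.

10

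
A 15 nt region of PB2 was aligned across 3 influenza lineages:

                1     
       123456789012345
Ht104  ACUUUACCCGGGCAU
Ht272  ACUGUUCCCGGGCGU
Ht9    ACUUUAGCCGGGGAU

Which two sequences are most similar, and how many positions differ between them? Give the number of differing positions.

Pairwise Hamming distances:
  Ht104 vs Ht272: 3
  Ht104 vs Ht9: 2
  Ht272 vs Ht9: 5
The smallest is 2, between Ht104 and Ht9.

2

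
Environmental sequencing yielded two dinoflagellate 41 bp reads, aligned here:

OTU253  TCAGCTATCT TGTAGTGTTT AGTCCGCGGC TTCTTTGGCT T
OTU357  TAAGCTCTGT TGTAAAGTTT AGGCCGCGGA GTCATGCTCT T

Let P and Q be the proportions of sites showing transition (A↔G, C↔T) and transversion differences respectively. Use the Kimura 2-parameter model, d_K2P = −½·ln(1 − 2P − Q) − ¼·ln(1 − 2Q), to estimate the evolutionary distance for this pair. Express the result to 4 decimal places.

Mismatches occur at site 2 (C→A, transversion), site 7 (A→C, transversion), site 9 (C→G, transversion), site 15 (G→A, transition), site 16 (T→A, transversion), site 23 (T→G, transversion), site 30 (C→A, transversion), site 31 (T→G, transversion), site 34 (T→A, transversion), site 36 (T→G, transversion), site 37 (G→C, transversion), site 38 (G→T, transversion).
Of the 12 differences, 1 transition and 11 transversions over 41 sites: P = 1/41 = 0.024390, Q = 11/41 = 0.268293.
d = −0.5·ln(0.682927) − 0.25·ln(0.463414) = −0.5·(-0.381367) − 0.25·(-0.769134) = 0.3830.

0.3830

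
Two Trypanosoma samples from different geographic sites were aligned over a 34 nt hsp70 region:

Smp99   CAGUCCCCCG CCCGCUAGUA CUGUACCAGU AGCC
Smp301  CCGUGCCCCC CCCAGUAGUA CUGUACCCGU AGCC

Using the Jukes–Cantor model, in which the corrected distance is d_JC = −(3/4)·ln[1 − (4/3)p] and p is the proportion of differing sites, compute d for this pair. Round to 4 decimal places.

The sequences differ at positions 2 (A/C), 5 (C/G), 10 (G/C), 14 (G/A), 15 (C/G), 28 (A/C).
p = 6/34 = 0.176471.
d = −0.75 · ln(1 − (4/3)·0.176471) = −0.75 · ln(0.764705) = −0.75 · (-0.268265) = 0.2012.

0.2012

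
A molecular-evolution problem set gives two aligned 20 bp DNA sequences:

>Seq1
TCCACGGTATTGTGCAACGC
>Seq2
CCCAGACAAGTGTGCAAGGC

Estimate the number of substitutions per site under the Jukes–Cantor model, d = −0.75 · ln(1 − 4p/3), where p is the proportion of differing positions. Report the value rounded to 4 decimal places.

The sequences differ at positions 1 (T/C), 5 (C/G), 6 (G/A), 7 (G/C), 8 (T/A), 10 (T/G), 18 (C/G).
p = 7/20 = 0.350000.
d = −0.75 · ln(1 − (4/3)·0.350000) = −0.75 · ln(0.533333) = −0.75 · (-0.628609) = 0.4715.

0.4715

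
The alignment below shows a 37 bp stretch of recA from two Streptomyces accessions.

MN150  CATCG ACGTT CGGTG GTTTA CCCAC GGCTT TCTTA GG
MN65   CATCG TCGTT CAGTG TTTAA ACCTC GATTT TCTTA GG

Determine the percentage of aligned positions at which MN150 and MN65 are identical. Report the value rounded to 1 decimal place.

Mismatches occur at site 6 (A↔T), site 12 (G↔A), site 16 (G↔T), site 19 (T↔A), site 21 (C↔A), site 24 (A↔T), site 27 (G↔A), site 28 (C↔T).
29 of the 37 sites match, so the percent identity is 29/37 × 100 = 78.4%.

78.4%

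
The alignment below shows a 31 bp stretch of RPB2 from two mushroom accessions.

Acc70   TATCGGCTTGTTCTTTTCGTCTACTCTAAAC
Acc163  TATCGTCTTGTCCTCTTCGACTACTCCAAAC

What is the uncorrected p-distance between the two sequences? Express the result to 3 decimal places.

The sequences differ at positions 6 (G/T), 12 (T/C), 15 (T/C), 20 (T/A), 27 (T/C).
There are 5 differences over 31 sites, so p = 5/31 = 0.161.

0.161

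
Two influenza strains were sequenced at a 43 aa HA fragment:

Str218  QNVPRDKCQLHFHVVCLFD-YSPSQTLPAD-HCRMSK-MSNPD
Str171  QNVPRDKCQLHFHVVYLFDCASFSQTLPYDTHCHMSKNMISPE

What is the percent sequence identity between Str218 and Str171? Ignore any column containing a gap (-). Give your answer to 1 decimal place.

Excluding the 3 gap columns leaves 40 comparable sites.
Differing sites — 16:C/Y; 21:Y/A; 23:P/F; 29:A/Y; 34:R/H; 40:S/I; 41:N/S; 43:D/E.
32 of the 40 comparable sites match, so the percent identity is 32/40 × 100 = 80.0%.

80.0%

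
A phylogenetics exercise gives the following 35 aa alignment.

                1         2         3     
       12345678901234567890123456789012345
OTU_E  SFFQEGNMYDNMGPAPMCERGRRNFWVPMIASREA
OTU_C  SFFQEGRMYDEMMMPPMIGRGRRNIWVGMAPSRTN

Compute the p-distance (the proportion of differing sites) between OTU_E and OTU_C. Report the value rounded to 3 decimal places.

0.371

The sequences differ at positions 7 (N/R), 11 (N/E), 13 (G/M), 14 (P/M), 15 (A/P), 18 (C/I), 19 (E/G), 25 (F/I), 28 (P/G), 30 (I/A), 31 (A/P), 34 (E/T), 35 (A/N).
There are 13 differences over 35 sites, so p = 13/35 = 0.371.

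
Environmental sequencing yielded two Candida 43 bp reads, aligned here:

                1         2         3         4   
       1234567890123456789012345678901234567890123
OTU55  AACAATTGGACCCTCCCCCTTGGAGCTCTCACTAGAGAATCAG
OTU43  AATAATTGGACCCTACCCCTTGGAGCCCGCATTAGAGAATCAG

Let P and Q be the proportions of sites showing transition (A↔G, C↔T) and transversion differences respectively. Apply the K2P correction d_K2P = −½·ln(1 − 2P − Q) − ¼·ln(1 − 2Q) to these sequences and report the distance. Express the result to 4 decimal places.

The sequences differ at positions 3 (C/T, transition), 15 (C/A, transversion), 27 (T/C, transition), 29 (T/G, transversion), 32 (C/T, transition).
Of the 5 differences, 3 transitions and 2 transversions over 43 sites: P = 3/43 = 0.069767, Q = 2/43 = 0.046512.
d = −0.5·ln(0.813954) − 0.25·ln(0.906976) = −0.5·(-0.205851) − 0.25·(-0.097639) = 0.1273.

0.1273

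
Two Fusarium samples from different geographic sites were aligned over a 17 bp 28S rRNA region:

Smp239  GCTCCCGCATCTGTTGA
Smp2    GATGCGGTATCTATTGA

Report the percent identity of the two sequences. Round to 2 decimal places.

70.59%

Mismatches occur at site 2 (C→A), site 4 (C→G), site 6 (C→G), site 8 (C→T), site 13 (G→A).
12 of the 17 sites match, so the percent identity is 12/17 × 100 = 70.59%.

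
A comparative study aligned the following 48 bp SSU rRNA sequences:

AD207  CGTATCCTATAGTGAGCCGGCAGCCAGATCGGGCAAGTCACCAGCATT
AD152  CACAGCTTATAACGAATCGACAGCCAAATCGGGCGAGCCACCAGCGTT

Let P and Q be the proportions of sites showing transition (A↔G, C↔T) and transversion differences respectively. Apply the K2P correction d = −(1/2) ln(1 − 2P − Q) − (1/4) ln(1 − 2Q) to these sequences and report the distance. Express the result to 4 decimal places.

Mismatches occur at site 2 (G↔A, transition), site 3 (T↔C, transition), site 5 (T↔G, transversion), site 7 (C↔T, transition), site 12 (G↔A, transition), site 13 (T↔C, transition), site 16 (G↔A, transition), site 17 (C↔T, transition), site 20 (G↔A, transition), site 27 (G↔A, transition), site 35 (A↔G, transition), site 38 (T↔C, transition), site 46 (A↔G, transition).
Of the 13 differences, 12 transitions and 1 transversion over 48 sites: P = 12/48 = 0.250000, Q = 1/48 = 0.020833.
d = −0.5·ln(0.479167) − 0.25·ln(0.958334) = −0.5·(-0.735706) − 0.25·(-0.042559) = 0.3785.

0.3785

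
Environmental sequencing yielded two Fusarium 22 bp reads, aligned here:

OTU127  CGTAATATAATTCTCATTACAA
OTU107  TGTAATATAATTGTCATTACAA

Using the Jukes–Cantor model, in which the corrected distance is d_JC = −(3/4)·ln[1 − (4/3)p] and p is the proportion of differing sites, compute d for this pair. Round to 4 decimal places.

Differing sites — 1:C/T; 13:C/G.
p = 2/22 = 0.090909.
d = −0.75 · ln(1 − (4/3)·0.090909) = −0.75 · ln(0.878788) = −0.75 · (-0.129212) = 0.0969.

0.0969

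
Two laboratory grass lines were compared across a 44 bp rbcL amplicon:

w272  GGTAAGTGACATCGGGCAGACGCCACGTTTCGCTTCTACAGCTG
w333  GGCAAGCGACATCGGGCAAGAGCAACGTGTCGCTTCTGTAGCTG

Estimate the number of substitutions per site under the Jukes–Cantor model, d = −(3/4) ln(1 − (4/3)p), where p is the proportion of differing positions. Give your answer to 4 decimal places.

The sequences differ at positions 3 (T/C), 7 (T/C), 19 (G/A), 20 (A/G), 21 (C/A), 24 (C/A), 29 (T/G), 38 (A/G), 39 (C/T).
p = 9/44 = 0.204545.
d = −0.75 · ln(1 − (4/3)·0.204545) = −0.75 · ln(0.727273) = −0.75 · (-0.318453) = 0.2388.

0.2388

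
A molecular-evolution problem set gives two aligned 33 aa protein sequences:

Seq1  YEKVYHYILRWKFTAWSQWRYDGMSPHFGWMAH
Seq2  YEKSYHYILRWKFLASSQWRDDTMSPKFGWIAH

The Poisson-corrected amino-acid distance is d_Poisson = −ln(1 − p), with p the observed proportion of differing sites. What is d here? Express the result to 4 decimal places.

0.2384

The sequences differ at positions 4 (V/S), 14 (T/L), 16 (W/S), 21 (Y/D), 23 (G/T), 27 (H/K), 31 (M/I).
p = 7/33 = 0.212121.
d = −ln(1 − 0.212121) = −ln(0.787879) = 0.2384.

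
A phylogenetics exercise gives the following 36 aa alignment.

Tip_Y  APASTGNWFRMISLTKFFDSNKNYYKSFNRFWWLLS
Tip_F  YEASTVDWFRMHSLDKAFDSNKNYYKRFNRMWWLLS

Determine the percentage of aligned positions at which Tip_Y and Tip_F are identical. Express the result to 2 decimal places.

Differing sites — 1:A/Y; 2:P/E; 6:G/V; 7:N/D; 12:I/H; 15:T/D; 17:F/A; 27:S/R; 31:F/M.
27 of the 36 sites match, so the percent identity is 27/36 × 100 = 75.00%.

75.00%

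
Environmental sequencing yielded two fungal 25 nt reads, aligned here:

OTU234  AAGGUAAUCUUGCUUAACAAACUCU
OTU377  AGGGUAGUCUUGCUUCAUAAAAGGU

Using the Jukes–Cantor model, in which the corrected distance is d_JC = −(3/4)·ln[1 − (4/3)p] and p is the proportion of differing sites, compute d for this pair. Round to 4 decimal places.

0.3505

Differing sites — 2:A/G; 7:A/G; 16:A/C; 18:C/U; 22:C/A; 23:U/G; 24:C/G.
p = 7/25 = 0.280000.
d = −0.75 · ln(1 − (4/3)·0.280000) = −0.75 · ln(0.626667) = −0.75 · (-0.467340) = 0.3505.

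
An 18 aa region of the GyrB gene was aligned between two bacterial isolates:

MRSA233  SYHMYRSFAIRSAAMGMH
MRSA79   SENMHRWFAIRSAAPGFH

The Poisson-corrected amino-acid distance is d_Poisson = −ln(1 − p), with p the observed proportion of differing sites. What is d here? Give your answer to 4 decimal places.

0.4055

The sequences differ at positions 2 (Y/E), 3 (H/N), 5 (Y/H), 7 (S/W), 15 (M/P), 17 (M/F).
p = 6/18 = 0.333333.
d = −ln(1 − 0.333333) = −ln(0.666667) = 0.4055.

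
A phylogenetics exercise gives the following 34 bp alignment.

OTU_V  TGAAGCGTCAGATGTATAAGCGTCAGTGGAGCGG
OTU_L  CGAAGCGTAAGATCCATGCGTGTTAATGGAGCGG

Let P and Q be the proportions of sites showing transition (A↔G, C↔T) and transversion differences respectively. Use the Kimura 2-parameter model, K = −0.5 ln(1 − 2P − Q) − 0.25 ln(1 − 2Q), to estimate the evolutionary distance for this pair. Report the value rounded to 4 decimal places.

The sequences differ at positions 1 (T/C, transition), 9 (C/A, transversion), 14 (G/C, transversion), 15 (T/C, transition), 18 (A/G, transition), 19 (A/C, transversion), 21 (C/T, transition), 24 (C/T, transition), 26 (G/A, transition).
Of the 9 differences, 6 transitions and 3 transversions over 34 sites: P = 6/34 = 0.176471, Q = 3/34 = 0.088235.
d = −0.5·ln(0.558823) − 0.25·ln(0.823530) = −0.5·(-0.581922) − 0.25·(-0.194155) = 0.3395.

0.3395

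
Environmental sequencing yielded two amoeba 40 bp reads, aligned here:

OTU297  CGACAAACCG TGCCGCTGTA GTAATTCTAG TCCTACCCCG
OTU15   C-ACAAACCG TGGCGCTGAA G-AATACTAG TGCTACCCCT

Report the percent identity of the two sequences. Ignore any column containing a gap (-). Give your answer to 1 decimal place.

86.8%

Excluding the 2 gap columns leaves 38 comparable sites.
The sequences differ at positions 13 (C/G), 19 (T/A), 26 (T/A), 32 (C/G), 40 (G/T).
33 of the 38 comparable sites match, so the percent identity is 33/38 × 100 = 86.8%.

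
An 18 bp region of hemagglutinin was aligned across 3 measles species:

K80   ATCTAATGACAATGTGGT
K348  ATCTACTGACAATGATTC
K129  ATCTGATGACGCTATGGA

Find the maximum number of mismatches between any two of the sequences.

Pairwise Hamming distances:
  K80 vs K348: 5
  K80 vs K129: 5
  K348 vs K129: 9
The largest is 9, between K348 and K129.

9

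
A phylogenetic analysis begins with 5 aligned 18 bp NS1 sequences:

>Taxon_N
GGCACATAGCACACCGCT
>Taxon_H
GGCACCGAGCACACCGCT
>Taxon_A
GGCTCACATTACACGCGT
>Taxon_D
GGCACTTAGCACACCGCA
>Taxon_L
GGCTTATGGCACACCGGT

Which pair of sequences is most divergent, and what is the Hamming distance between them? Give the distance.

Pairwise Hamming distances:
  Taxon_N vs Taxon_H: 2
  Taxon_N vs Taxon_A: 7
  Taxon_N vs Taxon_D: 2
  Taxon_N vs Taxon_L: 4
  Taxon_H vs Taxon_A: 8
  Taxon_H vs Taxon_D: 3
  Taxon_H vs Taxon_L: 6
  Taxon_A vs Taxon_D: 9
  Taxon_A vs Taxon_L: 7
  Taxon_D vs Taxon_L: 6
The largest is 9, between Taxon_A and Taxon_D.

9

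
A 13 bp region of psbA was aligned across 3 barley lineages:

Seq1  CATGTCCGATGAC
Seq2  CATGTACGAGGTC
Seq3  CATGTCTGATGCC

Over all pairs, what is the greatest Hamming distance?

Pairwise Hamming distances:
  Seq1 vs Seq2: 3
  Seq1 vs Seq3: 2
  Seq2 vs Seq3: 4
The largest is 4, between Seq2 and Seq3.

4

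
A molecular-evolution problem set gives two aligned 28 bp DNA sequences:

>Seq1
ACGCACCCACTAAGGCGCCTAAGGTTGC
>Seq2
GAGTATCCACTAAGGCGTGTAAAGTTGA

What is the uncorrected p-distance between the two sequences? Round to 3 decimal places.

0.286

The sequences differ at positions 1 (A/G), 2 (C/A), 4 (C/T), 6 (C/T), 18 (C/T), 19 (C/G), 23 (G/A), 28 (C/A).
There are 8 differences over 28 sites, so p = 8/28 = 0.286.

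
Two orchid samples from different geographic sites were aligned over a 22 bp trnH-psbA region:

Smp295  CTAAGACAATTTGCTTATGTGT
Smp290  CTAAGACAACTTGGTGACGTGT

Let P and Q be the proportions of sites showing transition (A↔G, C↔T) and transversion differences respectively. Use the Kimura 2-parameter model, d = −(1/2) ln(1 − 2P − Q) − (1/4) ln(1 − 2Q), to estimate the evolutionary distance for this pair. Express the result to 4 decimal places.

0.2094

Mismatches occur at site 10 (T/C, transition), site 14 (C/G, transversion), site 16 (T/G, transversion), site 18 (T/C, transition).
Of the 4 differences, 2 transitions and 2 transversions over 22 sites: P = 2/22 = 0.090909, Q = 2/22 = 0.090909.
d = −0.5·ln(0.727273) − 0.25·ln(0.818182) = −0.5·(-0.318453) − 0.25·(-0.200670) = 0.2094.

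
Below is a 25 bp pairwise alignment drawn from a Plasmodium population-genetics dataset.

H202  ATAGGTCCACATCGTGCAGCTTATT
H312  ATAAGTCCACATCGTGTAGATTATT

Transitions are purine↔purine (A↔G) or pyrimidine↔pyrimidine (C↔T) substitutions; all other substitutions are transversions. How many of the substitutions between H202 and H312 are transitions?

Mismatches occur at site 4 (G/A, transition), site 17 (C/T, transition), site 20 (C/A, transversion).
Of the 3 differences, 2 transitions and 1 transversion, so the answer is 2.

2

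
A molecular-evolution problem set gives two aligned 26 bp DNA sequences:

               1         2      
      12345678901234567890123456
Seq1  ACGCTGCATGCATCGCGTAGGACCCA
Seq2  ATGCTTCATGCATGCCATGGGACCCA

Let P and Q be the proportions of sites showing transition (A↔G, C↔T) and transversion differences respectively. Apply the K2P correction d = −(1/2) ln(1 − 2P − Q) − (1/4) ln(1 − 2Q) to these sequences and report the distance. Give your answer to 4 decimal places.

Differing sites — 2:C/T (Ti); 6:G/T (Tv); 14:C/G (Tv); 15:G/C (Tv); 17:G/A (Ti); 19:A/G (Ti).
Of the 6 differences, 3 transitions and 3 transversions over 26 sites: P = 3/26 = 0.115385, Q = 3/26 = 0.115385.
d = −0.5·ln(0.653845) − 0.25·ln(0.769230) = −0.5·(-0.424885) − 0.25·(-0.262365) = 0.2780.

0.2780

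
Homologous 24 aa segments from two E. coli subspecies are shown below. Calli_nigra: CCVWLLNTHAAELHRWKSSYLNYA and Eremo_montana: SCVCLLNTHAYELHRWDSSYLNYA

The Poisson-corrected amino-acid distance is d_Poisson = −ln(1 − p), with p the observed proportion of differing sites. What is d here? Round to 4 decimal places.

Differing sites — 1:C/S; 4:W/C; 11:A/Y; 17:K/D.
p = 4/24 = 0.166667.
d = −ln(1 − 0.166667) = −ln(0.833333) = 0.1823.

0.1823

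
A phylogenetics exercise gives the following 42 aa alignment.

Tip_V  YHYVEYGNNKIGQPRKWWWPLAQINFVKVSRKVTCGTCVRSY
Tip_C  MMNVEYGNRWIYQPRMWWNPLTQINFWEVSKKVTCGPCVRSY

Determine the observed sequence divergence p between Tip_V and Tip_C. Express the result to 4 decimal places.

0.3095

The sequences differ at positions 1 (Y/M), 2 (H/M), 3 (Y/N), 9 (N/R), 10 (K/W), 12 (G/Y), 16 (K/M), 19 (W/N), 22 (A/T), 27 (V/W), 28 (K/E), 31 (R/K), 37 (T/P).
There are 13 differences over 42 sites, so p = 13/42 = 0.3095.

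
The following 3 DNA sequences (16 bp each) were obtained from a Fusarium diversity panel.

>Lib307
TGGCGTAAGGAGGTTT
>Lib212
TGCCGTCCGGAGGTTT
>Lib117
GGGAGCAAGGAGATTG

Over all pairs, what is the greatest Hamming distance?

Pairwise Hamming distances:
  Lib307 vs Lib212: 3
  Lib307 vs Lib117: 5
  Lib212 vs Lib117: 8
The largest is 8, between Lib212 and Lib117.

8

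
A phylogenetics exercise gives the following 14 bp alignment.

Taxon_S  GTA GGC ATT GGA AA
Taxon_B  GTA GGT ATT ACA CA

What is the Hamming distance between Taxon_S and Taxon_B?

4

The sequences differ at positions 6 (C/T), 10 (G/A), 11 (G/C), 13 (A/C).
That gives 4 mismatches out of 14 aligned sites, so the Hamming distance is 4.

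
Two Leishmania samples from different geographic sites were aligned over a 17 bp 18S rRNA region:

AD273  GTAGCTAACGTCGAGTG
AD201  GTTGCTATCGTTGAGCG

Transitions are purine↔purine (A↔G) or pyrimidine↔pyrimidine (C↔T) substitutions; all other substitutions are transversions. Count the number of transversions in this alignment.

The sequences differ at positions 3 (A/T, transversion), 8 (A/T, transversion), 12 (C/T, transition), 16 (T/C, transition).
Of the 4 differences, 2 transitions and 2 transversions, so the answer is 2.

2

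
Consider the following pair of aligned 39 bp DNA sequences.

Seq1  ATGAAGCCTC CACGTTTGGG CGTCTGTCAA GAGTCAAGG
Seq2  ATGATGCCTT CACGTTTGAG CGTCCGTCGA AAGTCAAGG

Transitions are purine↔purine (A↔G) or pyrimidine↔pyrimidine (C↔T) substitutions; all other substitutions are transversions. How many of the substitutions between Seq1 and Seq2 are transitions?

5

The sequences differ at positions 5 (A/T, transversion), 10 (C/T, transition), 19 (G/A, transition), 25 (T/C, transition), 29 (A/G, transition), 31 (G/A, transition).
Of the 6 differences, 5 transitions and 1 transversion, so the answer is 5.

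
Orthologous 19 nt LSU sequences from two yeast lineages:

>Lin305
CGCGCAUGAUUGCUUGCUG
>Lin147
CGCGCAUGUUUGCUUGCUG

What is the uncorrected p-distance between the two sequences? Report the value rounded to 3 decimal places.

0.053

Differing sites — 9:A/U.
There are 1 differences over 19 sites, so p = 1/19 = 0.053.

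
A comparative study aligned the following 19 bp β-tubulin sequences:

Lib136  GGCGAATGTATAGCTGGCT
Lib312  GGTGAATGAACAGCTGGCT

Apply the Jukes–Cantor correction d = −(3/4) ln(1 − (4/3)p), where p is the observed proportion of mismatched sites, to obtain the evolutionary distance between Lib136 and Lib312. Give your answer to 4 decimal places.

Differing sites — 3:C/T; 9:T/A; 11:T/C.
p = 3/19 = 0.157895.
d = −0.75 · ln(1 − (4/3)·0.157895) = −0.75 · ln(0.789473) = −0.75 · (-0.236390) = 0.1773.

0.1773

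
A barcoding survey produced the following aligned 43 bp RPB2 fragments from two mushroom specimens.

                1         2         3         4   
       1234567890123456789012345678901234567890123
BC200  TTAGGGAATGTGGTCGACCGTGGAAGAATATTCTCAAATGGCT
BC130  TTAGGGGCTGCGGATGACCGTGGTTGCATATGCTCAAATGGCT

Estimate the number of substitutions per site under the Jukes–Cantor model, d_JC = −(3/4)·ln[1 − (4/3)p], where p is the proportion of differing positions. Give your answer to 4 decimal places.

0.2454

Mismatches occur at site 7 (A→G), site 8 (A→C), site 11 (T→C), site 14 (T→A), site 15 (C→T), site 24 (A→T), site 25 (A→T), site 27 (A→C), site 32 (T→G).
p = 9/43 = 0.209302.
d = −0.75 · ln(1 − (4/3)·0.209302) = −0.75 · ln(0.720931) = −0.75 · (-0.327212) = 0.2454.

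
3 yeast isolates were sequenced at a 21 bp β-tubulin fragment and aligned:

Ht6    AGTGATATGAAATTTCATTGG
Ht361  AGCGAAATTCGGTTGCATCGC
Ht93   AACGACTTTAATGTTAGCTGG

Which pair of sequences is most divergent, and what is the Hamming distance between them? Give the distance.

13

Pairwise Hamming distances:
  Ht6 vs Ht361: 9
  Ht6 vs Ht93: 10
  Ht361 vs Ht93: 13
The largest is 13, between Ht361 and Ht93.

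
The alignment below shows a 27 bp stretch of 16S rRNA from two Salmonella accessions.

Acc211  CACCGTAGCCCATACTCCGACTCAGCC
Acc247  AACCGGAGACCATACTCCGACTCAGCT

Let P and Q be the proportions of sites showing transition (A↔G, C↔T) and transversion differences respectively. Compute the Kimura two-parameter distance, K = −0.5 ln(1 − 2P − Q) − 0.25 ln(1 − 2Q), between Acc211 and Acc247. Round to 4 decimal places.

0.1652

Mismatches occur at site 1 (C/A, transversion), site 6 (T/G, transversion), site 9 (C/A, transversion), site 27 (C/T, transition).
Of the 4 differences, 1 transition and 3 transversions over 27 sites: P = 1/27 = 0.037037, Q = 3/27 = 0.111111.
d = −0.5·ln(0.814815) − 0.25·ln(0.777778) = −0.5·(-0.204794) − 0.25·(-0.251314) = 0.1652.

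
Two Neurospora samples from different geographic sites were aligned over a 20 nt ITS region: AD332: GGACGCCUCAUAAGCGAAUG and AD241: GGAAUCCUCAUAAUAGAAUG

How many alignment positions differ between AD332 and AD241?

4

Mismatches occur at site 4 (C↔A), site 5 (G↔U), site 14 (G↔U), site 15 (C↔A).
That gives 4 mismatches out of 20 aligned sites, so the Hamming distance is 4.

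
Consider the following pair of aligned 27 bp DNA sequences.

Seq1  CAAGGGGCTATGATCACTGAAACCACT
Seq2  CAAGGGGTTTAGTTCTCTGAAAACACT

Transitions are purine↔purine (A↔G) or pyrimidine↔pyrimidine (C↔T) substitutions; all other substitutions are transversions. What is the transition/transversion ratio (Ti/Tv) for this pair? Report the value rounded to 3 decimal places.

0.200

Differing sites — 8:C/T (Ti); 10:A/T (Tv); 11:T/A (Tv); 13:A/T (Tv); 16:A/T (Tv); 23:C/A (Tv).
Of the 6 differences, 1 transition and 5 transversions, so Ti/Tv = 1/5 = 0.200.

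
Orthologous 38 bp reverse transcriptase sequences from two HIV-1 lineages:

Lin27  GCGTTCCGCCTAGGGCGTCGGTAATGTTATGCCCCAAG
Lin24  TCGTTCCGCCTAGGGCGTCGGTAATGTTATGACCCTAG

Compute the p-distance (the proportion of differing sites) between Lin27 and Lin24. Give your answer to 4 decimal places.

The sequences differ at positions 1 (G/T), 32 (C/A), 36 (A/T).
There are 3 differences over 38 sites, so p = 3/38 = 0.0789.

0.0789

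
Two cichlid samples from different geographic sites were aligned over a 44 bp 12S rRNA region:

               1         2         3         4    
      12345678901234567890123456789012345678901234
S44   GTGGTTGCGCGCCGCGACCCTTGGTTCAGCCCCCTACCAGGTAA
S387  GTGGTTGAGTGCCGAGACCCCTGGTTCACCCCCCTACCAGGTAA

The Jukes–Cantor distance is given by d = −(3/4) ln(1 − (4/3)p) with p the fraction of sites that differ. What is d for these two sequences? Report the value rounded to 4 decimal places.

Mismatches occur at site 8 (C/A), site 10 (C/T), site 15 (C/A), site 21 (T/C), site 29 (G/C).
p = 5/44 = 0.113636.
d = −0.75 · ln(1 − (4/3)·0.113636) = −0.75 · ln(0.848485) = −0.75 · (-0.164303) = 0.1232.

0.1232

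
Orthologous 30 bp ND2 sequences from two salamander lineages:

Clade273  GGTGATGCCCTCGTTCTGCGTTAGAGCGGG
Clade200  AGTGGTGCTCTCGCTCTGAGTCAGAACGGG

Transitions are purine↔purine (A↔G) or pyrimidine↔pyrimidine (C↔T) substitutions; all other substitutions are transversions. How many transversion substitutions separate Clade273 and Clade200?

Differing sites — 1:G/A (Ti); 5:A/G (Ti); 9:C/T (Ti); 14:T/C (Ti); 19:C/A (Tv); 22:T/C (Ti); 26:G/A (Ti).
Of the 7 differences, 6 transitions and 1 transversion, so the answer is 1.

1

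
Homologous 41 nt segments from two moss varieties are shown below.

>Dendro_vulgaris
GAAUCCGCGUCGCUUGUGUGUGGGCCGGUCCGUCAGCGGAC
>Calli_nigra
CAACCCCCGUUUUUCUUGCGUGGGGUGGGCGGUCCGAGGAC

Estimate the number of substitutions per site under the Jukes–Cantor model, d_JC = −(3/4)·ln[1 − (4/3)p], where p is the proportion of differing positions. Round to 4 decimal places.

0.5018

The sequences differ at positions 1 (G/C), 4 (U/C), 7 (G/C), 11 (C/U), 12 (G/U), 13 (C/U), 15 (U/C), 16 (G/U), 19 (U/C), 25 (C/G), 26 (C/U), 29 (U/G), 31 (C/G), 35 (A/C), 37 (C/A).
p = 15/41 = 0.365854.
d = −0.75 · ln(1 − (4/3)·0.365854) = −0.75 · ln(0.512195) = −0.75 · (-0.669050) = 0.5018.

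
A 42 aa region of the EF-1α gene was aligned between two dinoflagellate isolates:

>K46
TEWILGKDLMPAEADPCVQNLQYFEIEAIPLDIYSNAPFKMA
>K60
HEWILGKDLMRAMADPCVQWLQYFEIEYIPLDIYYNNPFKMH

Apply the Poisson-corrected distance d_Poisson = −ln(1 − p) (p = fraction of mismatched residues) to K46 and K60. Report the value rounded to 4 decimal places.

The sequences differ at positions 1 (T/H), 11 (P/R), 13 (E/M), 20 (N/W), 28 (A/Y), 35 (S/Y), 37 (A/N), 42 (A/H).
p = 8/42 = 0.190476.
d = −ln(1 − 0.190476) = −ln(0.809524) = 0.2113.

0.2113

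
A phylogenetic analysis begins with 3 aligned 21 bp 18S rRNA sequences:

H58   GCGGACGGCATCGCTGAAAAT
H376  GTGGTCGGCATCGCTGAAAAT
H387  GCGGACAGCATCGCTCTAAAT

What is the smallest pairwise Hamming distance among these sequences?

Pairwise Hamming distances:
  H58 vs H376: 2
  H58 vs H387: 3
  H376 vs H387: 5
The smallest is 2, between H58 and H376.

2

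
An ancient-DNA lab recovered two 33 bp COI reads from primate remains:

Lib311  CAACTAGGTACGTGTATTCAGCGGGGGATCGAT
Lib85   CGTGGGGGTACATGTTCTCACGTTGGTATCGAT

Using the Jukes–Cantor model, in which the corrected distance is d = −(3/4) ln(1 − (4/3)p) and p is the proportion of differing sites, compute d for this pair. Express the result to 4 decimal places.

0.5587

The sequences differ at positions 2 (A/G), 3 (A/T), 4 (C/G), 5 (T/G), 6 (A/G), 12 (G/A), 16 (A/T), 17 (T/C), 21 (G/C), 22 (C/G), 23 (G/T), 24 (G/T), 27 (G/T).
p = 13/33 = 0.393939.
d = −0.75 · ln(1 − (4/3)·0.393939) = −0.75 · ln(0.474748) = −0.75 · (-0.744971) = 0.5587.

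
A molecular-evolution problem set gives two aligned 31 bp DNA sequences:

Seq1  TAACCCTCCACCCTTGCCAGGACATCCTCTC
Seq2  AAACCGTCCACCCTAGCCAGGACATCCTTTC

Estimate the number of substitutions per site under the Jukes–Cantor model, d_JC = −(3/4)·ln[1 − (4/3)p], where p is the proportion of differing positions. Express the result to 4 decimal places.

0.1416

The sequences differ at positions 1 (T/A), 6 (C/G), 15 (T/A), 29 (C/T).
p = 4/31 = 0.129032.
d = −0.75 · ln(1 − (4/3)·0.129032) = −0.75 · ln(0.827957) = −0.75 · (-0.188794) = 0.1416.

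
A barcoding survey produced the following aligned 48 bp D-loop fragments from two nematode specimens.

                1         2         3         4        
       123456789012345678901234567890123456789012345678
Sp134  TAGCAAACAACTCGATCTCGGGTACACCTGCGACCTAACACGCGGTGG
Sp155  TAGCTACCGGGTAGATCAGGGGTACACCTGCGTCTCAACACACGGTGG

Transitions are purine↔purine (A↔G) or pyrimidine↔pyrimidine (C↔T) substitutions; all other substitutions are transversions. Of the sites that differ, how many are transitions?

The sequences differ at positions 5 (A/T, transversion), 7 (A/C, transversion), 9 (A/G, transition), 10 (A/G, transition), 11 (C/G, transversion), 13 (C/A, transversion), 18 (T/A, transversion), 19 (C/G, transversion), 33 (A/T, transversion), 35 (C/T, transition), 36 (T/C, transition), 42 (G/A, transition).
Of the 12 differences, 5 transitions and 7 transversions, so the answer is 5.

5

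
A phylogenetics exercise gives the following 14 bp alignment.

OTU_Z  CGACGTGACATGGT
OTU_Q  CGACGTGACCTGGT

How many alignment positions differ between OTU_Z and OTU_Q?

A single mismatch occurs at site 10 (A/C).
That gives 1 mismatch out of 14 aligned sites, so the Hamming distance is 1.

1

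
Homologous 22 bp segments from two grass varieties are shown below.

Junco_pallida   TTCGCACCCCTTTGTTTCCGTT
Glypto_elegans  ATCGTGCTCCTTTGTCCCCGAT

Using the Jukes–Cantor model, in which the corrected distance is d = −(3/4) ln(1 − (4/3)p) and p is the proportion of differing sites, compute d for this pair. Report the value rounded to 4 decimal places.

0.4141

Mismatches occur at site 1 (T/A), site 5 (C/T), site 6 (A/G), site 8 (C/T), site 16 (T/C), site 17 (T/C), site 21 (T/A).
p = 7/22 = 0.318182.
d = −0.75 · ln(1 − (4/3)·0.318182) = −0.75 · ln(0.575757) = −0.75 · (-0.552070) = 0.4141.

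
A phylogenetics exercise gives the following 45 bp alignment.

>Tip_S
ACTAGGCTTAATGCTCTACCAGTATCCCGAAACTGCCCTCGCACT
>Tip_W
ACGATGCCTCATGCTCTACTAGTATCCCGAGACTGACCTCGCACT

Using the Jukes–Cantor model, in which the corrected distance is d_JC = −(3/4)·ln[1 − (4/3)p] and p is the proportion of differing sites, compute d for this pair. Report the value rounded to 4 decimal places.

The sequences differ at positions 3 (T/G), 5 (G/T), 8 (T/C), 10 (A/C), 20 (C/T), 31 (A/G), 36 (C/A).
p = 7/45 = 0.155556.
d = −0.75 · ln(1 − (4/3)·0.155556) = −0.75 · ln(0.792592) = −0.75 · (-0.232447) = 0.1743.

0.1743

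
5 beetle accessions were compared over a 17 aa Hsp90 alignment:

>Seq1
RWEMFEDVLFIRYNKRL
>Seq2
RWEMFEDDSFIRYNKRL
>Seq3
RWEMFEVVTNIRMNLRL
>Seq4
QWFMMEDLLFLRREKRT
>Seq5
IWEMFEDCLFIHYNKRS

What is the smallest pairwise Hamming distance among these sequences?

Pairwise Hamming distances:
  Seq1 vs Seq2: 2
  Seq1 vs Seq3: 5
  Seq1 vs Seq4: 8
  Seq1 vs Seq5: 4
  Seq2 vs Seq3: 6
  Seq2 vs Seq4: 9
  Seq2 vs Seq5: 5
  Seq3 vs Seq4: 12
  Seq3 vs Seq5: 9
  Seq4 vs Seq5: 9
The smallest is 2, between Seq1 and Seq2.

2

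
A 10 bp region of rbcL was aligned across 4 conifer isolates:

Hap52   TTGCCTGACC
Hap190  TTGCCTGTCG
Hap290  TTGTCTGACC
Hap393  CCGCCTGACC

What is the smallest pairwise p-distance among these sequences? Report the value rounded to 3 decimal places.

0.100

Pairwise Hamming distances:
  Hap52 vs Hap190: 2
  Hap52 vs Hap290: 1
  Hap52 vs Hap393: 2
  Hap190 vs Hap290: 3
  Hap190 vs Hap393: 4
  Hap290 vs Hap393: 3
The smallest is 1 mismatch, between Hap52 and Hap290; p = 1/10 = 0.100.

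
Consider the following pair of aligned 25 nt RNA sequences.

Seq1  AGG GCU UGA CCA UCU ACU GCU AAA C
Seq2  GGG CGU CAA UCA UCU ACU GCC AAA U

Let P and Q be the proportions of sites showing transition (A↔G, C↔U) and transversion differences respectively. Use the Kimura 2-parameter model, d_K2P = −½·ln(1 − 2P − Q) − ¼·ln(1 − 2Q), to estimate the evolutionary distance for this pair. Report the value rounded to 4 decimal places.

The sequences differ at positions 1 (A/G, transition), 4 (G/C, transversion), 5 (C/G, transversion), 7 (U/C, transition), 8 (G/A, transition), 10 (C/U, transition), 21 (U/C, transition), 25 (C/U, transition).
Of the 8 differences, 6 transitions and 2 transversions over 25 sites: P = 6/25 = 0.240000, Q = 2/25 = 0.080000.
d = −0.5·ln(0.440000) − 0.25·ln(0.840000) = −0.5·(-0.820981) − 0.25·(-0.174353) = 0.4541.

0.4541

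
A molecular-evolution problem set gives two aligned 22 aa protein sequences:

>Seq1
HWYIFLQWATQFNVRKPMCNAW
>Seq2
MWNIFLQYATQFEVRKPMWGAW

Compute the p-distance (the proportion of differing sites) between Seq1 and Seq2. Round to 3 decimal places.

Differing sites — 1:H/M; 3:Y/N; 8:W/Y; 13:N/E; 19:C/W; 20:N/G.
There are 6 differences over 22 sites, so p = 6/22 = 0.273.

0.273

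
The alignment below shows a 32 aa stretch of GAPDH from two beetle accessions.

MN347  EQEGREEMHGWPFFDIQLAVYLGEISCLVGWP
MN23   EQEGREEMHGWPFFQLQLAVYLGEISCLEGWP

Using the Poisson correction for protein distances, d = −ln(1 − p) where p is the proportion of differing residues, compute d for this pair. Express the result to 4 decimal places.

0.0984

Differing sites — 15:D/Q; 16:I/L; 29:V/E.
p = 3/32 = 0.093750.
d = −ln(1 − 0.093750) = −ln(0.906250) = 0.0984.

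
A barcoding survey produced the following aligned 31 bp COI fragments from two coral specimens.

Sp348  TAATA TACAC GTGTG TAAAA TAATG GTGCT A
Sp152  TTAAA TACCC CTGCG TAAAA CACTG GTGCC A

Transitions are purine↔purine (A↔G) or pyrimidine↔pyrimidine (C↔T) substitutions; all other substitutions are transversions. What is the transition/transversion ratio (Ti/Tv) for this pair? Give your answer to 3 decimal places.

Mismatches occur at site 2 (A→T, transversion), site 4 (T→A, transversion), site 9 (A→C, transversion), site 11 (G→C, transversion), site 14 (T→C, transition), site 21 (T→C, transition), site 23 (A→C, transversion), site 30 (T→C, transition).
Of the 8 differences, 3 transitions and 5 transversions, so Ti/Tv = 3/5 = 0.600.

0.600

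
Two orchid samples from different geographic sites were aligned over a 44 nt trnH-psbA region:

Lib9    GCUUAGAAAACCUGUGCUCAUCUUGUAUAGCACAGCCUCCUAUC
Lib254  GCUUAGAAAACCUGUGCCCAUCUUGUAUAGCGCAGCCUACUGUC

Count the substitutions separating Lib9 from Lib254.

Differing sites — 18:U/C; 32:A/G; 39:C/A; 42:A/G.
That gives 4 mismatches out of 44 aligned sites, so the Hamming distance is 4.

4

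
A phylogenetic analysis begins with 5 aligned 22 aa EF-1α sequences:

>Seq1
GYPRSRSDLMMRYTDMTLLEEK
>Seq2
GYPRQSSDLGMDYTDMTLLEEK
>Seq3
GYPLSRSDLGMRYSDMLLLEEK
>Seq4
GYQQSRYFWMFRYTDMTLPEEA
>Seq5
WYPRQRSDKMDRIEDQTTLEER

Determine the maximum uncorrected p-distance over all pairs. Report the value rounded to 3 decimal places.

0.636

Pairwise Hamming distances:
  Seq1 vs Seq2: 4
  Seq1 vs Seq3: 4
  Seq1 vs Seq4: 8
  Seq1 vs Seq5: 9
  Seq2 vs Seq3: 6
  Seq2 vs Seq4: 12
  Seq2 vs Seq5: 11
  Seq3 vs Seq4: 11
  Seq3 vs Seq5: 12
  Seq4 vs Seq5: 14
The largest is 14 mismatches, between Seq4 and Seq5; p = 14/22 = 0.636.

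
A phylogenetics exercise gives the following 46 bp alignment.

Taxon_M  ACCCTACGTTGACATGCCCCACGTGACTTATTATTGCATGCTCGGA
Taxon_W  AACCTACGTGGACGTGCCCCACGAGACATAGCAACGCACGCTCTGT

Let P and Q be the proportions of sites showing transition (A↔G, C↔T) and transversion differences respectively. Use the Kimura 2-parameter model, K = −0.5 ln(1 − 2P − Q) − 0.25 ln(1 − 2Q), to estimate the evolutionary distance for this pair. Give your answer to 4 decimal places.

0.3206

The sequences differ at positions 2 (C/A, transversion), 10 (T/G, transversion), 14 (A/G, transition), 24 (T/A, transversion), 28 (T/A, transversion), 31 (T/G, transversion), 32 (T/C, transition), 34 (T/A, transversion), 35 (T/C, transition), 39 (T/C, transition), 44 (G/T, transversion), 46 (A/T, transversion).
Of the 12 differences, 4 transitions and 8 transversions over 46 sites: P = 4/46 = 0.086957, Q = 8/46 = 0.173913.
d = −0.5·ln(0.652173) − 0.25·ln(0.652174) = −0.5·(-0.427445) − 0.25·(-0.427444) = 0.3206.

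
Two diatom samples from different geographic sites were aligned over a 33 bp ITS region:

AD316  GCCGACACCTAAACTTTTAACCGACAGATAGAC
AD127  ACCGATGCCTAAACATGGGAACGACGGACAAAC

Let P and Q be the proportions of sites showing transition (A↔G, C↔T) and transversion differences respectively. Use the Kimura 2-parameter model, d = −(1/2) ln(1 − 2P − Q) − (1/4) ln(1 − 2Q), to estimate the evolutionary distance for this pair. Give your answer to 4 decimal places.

Mismatches occur at site 1 (G↔A, transition), site 6 (C↔T, transition), site 7 (A↔G, transition), site 15 (T↔A, transversion), site 17 (T↔G, transversion), site 18 (T↔G, transversion), site 19 (A↔G, transition), site 21 (C↔A, transversion), site 26 (A↔G, transition), site 29 (T↔C, transition), site 31 (G↔A, transition).
Of the 11 differences, 7 transitions and 4 transversions over 33 sites: P = 7/33 = 0.212121, Q = 4/33 = 0.121212.
d = −0.5·ln(0.454546) − 0.25·ln(0.757576) = −0.5·(-0.788456) − 0.25·(-0.277631) = 0.4636.

0.4636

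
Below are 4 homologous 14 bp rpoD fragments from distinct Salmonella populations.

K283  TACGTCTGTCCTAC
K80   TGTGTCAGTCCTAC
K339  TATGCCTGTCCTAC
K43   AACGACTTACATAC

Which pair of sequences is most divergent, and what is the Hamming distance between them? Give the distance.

Pairwise Hamming distances:
  K283 vs K80: 3
  K283 vs K339: 2
  K283 vs K43: 5
  K80 vs K339: 3
  K80 vs K43: 8
  K339 vs K43: 6
The largest is 8, between K80 and K43.

8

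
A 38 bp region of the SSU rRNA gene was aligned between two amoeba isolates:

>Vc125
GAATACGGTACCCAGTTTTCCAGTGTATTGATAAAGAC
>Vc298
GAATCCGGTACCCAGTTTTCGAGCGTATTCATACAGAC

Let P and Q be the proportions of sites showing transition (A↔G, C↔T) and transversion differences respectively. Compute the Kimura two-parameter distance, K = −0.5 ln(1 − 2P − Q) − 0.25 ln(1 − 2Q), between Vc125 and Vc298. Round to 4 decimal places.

Mismatches occur at site 5 (A/C, transversion), site 21 (C/G, transversion), site 24 (T/C, transition), site 30 (G/C, transversion), site 34 (A/C, transversion).
Of the 5 differences, 1 transition and 4 transversions over 38 sites: P = 1/38 = 0.026316, Q = 4/38 = 0.105263.
d = −0.5·ln(0.842105) − 0.25·ln(0.789474) = −0.5·(-0.171851) − 0.25·(-0.236388) = 0.1450.

0.1450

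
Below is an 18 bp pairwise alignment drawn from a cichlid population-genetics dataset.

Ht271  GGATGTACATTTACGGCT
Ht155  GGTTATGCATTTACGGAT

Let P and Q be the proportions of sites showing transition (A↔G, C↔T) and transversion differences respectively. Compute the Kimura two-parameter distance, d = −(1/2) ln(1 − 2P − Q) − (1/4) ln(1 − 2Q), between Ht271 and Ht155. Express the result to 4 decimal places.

0.2656

Mismatches occur at site 3 (A↔T, transversion), site 5 (G↔A, transition), site 7 (A↔G, transition), site 17 (C↔A, transversion).
Of the 4 differences, 2 transitions and 2 transversions over 18 sites: P = 2/18 = 0.111111, Q = 2/18 = 0.111111.
d = −0.5·ln(0.666667) − 0.25·ln(0.777778) = −0.5·(-0.405465) − 0.25·(-0.251314) = 0.2656.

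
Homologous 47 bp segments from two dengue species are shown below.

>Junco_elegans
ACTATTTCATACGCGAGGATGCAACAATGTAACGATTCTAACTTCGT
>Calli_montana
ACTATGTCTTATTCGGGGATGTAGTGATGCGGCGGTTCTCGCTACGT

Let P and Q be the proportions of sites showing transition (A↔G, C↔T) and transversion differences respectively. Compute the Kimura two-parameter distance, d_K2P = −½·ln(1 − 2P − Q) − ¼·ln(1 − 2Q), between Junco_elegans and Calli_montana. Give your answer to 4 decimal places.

0.4870

Mismatches occur at site 6 (T→G, transversion), site 9 (A→T, transversion), site 12 (C→T, transition), site 13 (G→T, transversion), site 16 (A→G, transition), site 22 (C→T, transition), site 24 (A→G, transition), site 25 (C→T, transition), site 26 (A→G, transition), site 30 (T→C, transition), site 31 (A→G, transition), site 32 (A→G, transition), site 35 (A→G, transition), site 40 (A→C, transversion), site 41 (A→G, transition), site 44 (T→A, transversion).
Of the 16 differences, 11 transitions and 5 transversions over 47 sites: P = 11/47 = 0.234043, Q = 5/47 = 0.106383.
d = −0.5·ln(0.425531) − 0.25·ln(0.787234) = −0.5·(-0.854417) − 0.25·(-0.239230) = 0.4870.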